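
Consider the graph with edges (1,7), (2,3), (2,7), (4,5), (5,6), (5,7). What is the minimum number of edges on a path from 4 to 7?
2 (path: 4 -> 5 -> 7, 2 edges)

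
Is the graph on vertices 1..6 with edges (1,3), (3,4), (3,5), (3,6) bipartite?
Yes. Partition: {1, 2, 4, 5, 6}, {3}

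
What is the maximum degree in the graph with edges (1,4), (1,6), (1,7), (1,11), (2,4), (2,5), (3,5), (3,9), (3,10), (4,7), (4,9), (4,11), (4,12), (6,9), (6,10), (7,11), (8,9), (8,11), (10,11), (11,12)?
6 (attained at vertices 4, 11)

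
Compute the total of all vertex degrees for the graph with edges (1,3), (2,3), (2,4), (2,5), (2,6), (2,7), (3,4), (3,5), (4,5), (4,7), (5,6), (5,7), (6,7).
26 (handshake: sum of degrees = 2|E| = 2 x 13 = 26)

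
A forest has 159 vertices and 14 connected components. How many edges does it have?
145 (Each of the 14 component trees on V_i vertices has V_i - 1 edges; summing gives V - C = 159 - 14 = 145)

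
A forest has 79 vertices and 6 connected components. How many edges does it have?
73 (Each of the 6 component trees on V_i vertices has V_i - 1 edges; summing gives V - C = 79 - 6 = 73)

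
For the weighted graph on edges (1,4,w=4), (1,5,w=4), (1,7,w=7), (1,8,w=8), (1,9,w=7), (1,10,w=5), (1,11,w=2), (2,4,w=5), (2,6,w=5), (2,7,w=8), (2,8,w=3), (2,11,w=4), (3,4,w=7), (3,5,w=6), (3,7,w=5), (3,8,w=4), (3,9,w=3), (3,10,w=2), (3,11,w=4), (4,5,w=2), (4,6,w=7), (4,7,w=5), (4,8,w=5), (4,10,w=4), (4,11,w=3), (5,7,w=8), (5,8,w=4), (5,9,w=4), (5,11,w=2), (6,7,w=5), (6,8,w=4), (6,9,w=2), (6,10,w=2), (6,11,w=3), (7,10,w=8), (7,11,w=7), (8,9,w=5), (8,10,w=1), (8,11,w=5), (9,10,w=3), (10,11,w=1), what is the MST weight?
22 (MST edges: (1,11,w=2), (2,8,w=3), (3,7,w=5), (3,10,w=2), (4,5,w=2), (5,11,w=2), (6,9,w=2), (6,10,w=2), (8,10,w=1), (10,11,w=1); sum of weights 2 + 3 + 5 + 2 + 2 + 2 + 2 + 2 + 1 + 1 = 22)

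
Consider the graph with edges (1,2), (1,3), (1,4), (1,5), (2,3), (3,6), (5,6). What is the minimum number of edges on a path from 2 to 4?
2 (path: 2 -> 1 -> 4, 2 edges)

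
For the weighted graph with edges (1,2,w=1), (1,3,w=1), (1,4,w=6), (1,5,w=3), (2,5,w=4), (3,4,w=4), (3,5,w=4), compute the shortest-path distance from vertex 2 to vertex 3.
2 (path: 2 -> 1 -> 3; weights 1 + 1 = 2)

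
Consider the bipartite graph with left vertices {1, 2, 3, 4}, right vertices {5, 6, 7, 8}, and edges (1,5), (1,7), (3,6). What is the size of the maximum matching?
2 (matching: (1,7), (3,6); upper bound min(|L|,|R|) = min(4,4) = 4)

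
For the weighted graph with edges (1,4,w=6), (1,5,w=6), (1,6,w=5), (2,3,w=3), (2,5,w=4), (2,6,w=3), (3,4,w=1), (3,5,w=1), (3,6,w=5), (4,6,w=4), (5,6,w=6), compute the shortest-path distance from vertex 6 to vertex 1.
5 (path: 6 -> 1; weights 5 = 5)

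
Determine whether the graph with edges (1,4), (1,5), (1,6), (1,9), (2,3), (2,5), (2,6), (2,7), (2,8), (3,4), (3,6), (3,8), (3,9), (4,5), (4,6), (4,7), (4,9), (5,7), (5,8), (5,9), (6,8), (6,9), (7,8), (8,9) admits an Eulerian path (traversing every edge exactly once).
Yes (the graph is connected and exactly 2 vertices have odd degree: {2, 3}; any Eulerian path must start and end at those)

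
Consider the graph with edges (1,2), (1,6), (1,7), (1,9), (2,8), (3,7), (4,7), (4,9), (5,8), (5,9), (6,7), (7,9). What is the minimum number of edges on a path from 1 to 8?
2 (path: 1 -> 2 -> 8, 2 edges)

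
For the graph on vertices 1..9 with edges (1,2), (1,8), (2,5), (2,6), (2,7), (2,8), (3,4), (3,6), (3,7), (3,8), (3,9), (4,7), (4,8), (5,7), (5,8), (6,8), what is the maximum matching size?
4 (matching: (1,8), (2,6), (3,9), (5,7); upper bound floor(n/2) = floor(9/2) = 4)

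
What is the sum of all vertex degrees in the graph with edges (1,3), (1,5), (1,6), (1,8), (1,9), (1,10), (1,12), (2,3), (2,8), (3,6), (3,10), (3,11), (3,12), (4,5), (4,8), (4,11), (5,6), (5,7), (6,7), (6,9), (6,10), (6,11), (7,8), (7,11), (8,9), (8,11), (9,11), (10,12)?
56 (handshake: sum of degrees = 2|E| = 2 x 28 = 56)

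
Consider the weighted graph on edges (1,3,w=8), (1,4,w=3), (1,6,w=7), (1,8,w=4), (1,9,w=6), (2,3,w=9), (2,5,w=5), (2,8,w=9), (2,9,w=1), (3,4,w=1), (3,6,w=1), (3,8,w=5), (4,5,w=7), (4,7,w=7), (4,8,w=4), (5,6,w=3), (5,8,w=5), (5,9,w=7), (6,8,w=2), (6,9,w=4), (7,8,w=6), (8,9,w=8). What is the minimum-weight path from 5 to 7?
11 (path: 5 -> 8 -> 7; weights 5 + 6 = 11)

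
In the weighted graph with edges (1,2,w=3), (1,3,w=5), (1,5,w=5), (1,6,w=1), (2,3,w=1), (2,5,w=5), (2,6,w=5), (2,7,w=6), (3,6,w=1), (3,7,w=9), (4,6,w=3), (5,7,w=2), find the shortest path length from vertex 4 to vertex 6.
3 (path: 4 -> 6; weights 3 = 3)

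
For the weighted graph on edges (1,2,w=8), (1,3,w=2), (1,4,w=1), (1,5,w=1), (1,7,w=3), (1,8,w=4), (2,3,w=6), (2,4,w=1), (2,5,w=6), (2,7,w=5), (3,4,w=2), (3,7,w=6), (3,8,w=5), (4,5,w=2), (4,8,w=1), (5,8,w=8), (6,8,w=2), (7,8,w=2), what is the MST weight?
10 (MST edges: (1,3,w=2), (1,4,w=1), (1,5,w=1), (2,4,w=1), (4,8,w=1), (6,8,w=2), (7,8,w=2); sum of weights 2 + 1 + 1 + 1 + 1 + 2 + 2 = 10)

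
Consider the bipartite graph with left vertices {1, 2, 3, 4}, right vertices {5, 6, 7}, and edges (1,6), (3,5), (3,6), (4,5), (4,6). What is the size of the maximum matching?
2 (matching: (1,6), (3,5); upper bound min(|L|,|R|) = min(4,3) = 3)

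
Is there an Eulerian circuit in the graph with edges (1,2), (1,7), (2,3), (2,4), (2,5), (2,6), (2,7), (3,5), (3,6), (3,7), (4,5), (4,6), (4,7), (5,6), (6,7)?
No (2 vertices have odd degree: {6, 7}; Eulerian circuit requires 0)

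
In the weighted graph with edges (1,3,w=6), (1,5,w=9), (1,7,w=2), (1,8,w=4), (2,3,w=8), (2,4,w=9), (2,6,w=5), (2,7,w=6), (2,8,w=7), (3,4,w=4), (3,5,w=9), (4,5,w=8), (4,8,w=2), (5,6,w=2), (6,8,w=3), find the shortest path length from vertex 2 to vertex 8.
7 (path: 2 -> 8; weights 7 = 7)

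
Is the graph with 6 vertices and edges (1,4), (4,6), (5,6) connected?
No, it has 3 components: {1, 4, 5, 6}, {2}, {3}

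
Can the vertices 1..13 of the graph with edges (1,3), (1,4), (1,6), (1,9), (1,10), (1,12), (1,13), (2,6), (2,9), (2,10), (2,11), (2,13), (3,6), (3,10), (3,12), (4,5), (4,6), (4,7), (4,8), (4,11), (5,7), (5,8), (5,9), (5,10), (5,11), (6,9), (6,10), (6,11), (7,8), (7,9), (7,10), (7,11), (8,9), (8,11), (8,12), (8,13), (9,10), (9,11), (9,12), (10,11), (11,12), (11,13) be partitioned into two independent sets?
No (odd cycle of length 3: 9 -> 1 -> 12 -> 9)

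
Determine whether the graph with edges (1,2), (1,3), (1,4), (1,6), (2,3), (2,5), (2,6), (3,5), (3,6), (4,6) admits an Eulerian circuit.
Yes (the graph is connected and all 6 vertices have even degree)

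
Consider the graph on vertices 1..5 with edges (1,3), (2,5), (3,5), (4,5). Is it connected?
Yes (BFS from 1 visits [1, 3, 5, 2, 4] — all 5 vertices reached)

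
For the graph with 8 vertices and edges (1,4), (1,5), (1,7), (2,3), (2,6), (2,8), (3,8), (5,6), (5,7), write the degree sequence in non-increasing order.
[3, 3, 3, 2, 2, 2, 2, 1] (degrees: deg(1)=3, deg(2)=3, deg(3)=2, deg(4)=1, deg(5)=3, deg(6)=2, deg(7)=2, deg(8)=2)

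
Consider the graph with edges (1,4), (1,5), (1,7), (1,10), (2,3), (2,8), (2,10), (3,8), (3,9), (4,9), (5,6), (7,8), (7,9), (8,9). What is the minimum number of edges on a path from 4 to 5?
2 (path: 4 -> 1 -> 5, 2 edges)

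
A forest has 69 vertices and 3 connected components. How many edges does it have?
66 (Each of the 3 component trees on V_i vertices has V_i - 1 edges; summing gives V - C = 69 - 3 = 66)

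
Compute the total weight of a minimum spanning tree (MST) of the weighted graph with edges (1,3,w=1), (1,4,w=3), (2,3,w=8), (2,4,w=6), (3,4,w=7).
10 (MST edges: (1,3,w=1), (1,4,w=3), (2,4,w=6); sum of weights 1 + 3 + 6 = 10)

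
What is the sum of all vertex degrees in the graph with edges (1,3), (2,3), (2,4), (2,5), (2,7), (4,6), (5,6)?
14 (handshake: sum of degrees = 2|E| = 2 x 7 = 14)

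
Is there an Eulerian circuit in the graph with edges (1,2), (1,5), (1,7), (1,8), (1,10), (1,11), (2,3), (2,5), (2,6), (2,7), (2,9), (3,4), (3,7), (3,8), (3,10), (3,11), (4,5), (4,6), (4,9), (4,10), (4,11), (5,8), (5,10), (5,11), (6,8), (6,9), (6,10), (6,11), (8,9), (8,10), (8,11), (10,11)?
No (4 vertices have odd degree: {7, 8, 10, 11}; Eulerian circuit requires 0)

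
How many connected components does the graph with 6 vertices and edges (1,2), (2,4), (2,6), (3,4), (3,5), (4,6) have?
1 (components: {1, 2, 3, 4, 5, 6})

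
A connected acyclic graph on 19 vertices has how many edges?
18 (A tree on V vertices has V - 1 edges, so 19 - 1 = 18)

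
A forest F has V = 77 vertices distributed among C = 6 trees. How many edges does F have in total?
71 (Each of the 6 component trees on V_i vertices has V_i - 1 edges; summing gives V - C = 77 - 6 = 71)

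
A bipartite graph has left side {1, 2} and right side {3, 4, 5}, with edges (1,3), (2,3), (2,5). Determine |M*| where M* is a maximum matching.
2 (matching: (1,3), (2,5); upper bound min(|L|,|R|) = min(2,3) = 2)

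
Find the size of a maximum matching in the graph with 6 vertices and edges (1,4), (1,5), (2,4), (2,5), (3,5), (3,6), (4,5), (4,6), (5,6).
3 (matching: (1,4), (2,5), (3,6); upper bound floor(n/2) = floor(6/2) = 3)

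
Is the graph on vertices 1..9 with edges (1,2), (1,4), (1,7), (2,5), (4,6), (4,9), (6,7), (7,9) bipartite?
Yes. Partition: {1, 3, 5, 6, 8, 9}, {2, 4, 7}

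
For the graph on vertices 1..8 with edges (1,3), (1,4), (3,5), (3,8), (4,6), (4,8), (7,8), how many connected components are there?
2 (components: {1, 3, 4, 5, 6, 7, 8}, {2})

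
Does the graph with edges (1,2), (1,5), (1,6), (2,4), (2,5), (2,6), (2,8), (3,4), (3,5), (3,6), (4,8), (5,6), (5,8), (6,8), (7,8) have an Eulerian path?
No (8 vertices have odd degree: {1, 2, 3, 4, 5, 6, 7, 8}; Eulerian path requires 0 or 2)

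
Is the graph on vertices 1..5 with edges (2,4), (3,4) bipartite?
Yes. Partition: {1, 2, 3, 5}, {4}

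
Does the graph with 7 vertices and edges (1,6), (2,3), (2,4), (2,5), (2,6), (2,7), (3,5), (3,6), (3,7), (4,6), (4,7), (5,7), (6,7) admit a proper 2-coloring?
No (odd cycle of length 3: 7 -> 6 -> 4 -> 7)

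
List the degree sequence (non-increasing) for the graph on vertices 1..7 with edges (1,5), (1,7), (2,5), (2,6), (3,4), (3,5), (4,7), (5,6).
[4, 2, 2, 2, 2, 2, 2] (degrees: deg(1)=2, deg(2)=2, deg(3)=2, deg(4)=2, deg(5)=4, deg(6)=2, deg(7)=2)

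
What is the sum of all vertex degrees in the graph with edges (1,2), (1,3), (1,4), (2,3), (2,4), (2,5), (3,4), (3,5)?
16 (handshake: sum of degrees = 2|E| = 2 x 8 = 16)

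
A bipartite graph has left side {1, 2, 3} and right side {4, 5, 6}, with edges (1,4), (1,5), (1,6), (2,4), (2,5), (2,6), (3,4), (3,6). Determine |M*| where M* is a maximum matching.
3 (matching: (1,6), (2,5), (3,4); upper bound min(|L|,|R|) = min(3,3) = 3)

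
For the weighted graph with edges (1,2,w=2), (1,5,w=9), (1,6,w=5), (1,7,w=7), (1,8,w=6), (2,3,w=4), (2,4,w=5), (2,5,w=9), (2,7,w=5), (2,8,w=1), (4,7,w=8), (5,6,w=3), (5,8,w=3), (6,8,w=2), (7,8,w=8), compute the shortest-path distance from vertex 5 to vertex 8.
3 (path: 5 -> 8; weights 3 = 3)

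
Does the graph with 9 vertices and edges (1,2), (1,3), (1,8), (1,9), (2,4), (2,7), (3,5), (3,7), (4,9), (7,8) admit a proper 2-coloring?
Yes. Partition: {1, 4, 5, 6, 7}, {2, 3, 8, 9}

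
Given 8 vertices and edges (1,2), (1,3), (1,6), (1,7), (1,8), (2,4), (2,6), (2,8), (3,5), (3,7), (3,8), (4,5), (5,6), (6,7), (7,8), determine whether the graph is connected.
Yes (BFS from 1 visits [1, 2, 3, 6, 7, 8, 4, 5] — all 8 vertices reached)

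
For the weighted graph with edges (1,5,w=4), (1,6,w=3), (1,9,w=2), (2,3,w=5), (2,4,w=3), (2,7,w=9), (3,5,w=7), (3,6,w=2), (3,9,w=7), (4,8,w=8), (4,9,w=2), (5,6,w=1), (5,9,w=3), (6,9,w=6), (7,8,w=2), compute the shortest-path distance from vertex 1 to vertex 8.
12 (path: 1 -> 9 -> 4 -> 8; weights 2 + 2 + 8 = 12)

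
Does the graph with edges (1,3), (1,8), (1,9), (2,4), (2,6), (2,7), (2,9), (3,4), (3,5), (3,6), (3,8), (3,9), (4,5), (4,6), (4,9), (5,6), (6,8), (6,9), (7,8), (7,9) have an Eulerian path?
No (4 vertices have odd degree: {1, 4, 5, 7}; Eulerian path requires 0 or 2)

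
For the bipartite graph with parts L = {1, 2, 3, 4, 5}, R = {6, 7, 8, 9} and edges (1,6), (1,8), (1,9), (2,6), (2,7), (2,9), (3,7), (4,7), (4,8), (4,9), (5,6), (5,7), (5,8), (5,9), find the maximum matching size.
4 (matching: (1,9), (2,7), (4,8), (5,6); upper bound min(|L|,|R|) = min(5,4) = 4)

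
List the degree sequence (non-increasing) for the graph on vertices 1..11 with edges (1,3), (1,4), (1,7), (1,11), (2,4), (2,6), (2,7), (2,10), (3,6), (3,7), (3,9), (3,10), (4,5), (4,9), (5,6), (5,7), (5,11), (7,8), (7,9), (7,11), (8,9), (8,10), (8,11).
[7, 5, 4, 4, 4, 4, 4, 4, 4, 3, 3] (degrees: deg(1)=4, deg(2)=4, deg(3)=5, deg(4)=4, deg(5)=4, deg(6)=3, deg(7)=7, deg(8)=4, deg(9)=4, deg(10)=3, deg(11)=4)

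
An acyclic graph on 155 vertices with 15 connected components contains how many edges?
140 (Each of the 15 component trees on V_i vertices has V_i - 1 edges; summing gives V - C = 155 - 15 = 140)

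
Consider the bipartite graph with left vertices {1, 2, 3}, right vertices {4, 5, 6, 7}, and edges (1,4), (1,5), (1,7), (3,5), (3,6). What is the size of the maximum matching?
2 (matching: (1,7), (3,6); upper bound min(|L|,|R|) = min(3,4) = 3)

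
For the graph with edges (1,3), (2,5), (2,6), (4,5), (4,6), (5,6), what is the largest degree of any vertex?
3 (attained at vertices 5, 6)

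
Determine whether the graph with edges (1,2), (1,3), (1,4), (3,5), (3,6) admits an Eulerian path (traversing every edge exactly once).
No (6 vertices have odd degree: {1, 2, 3, 4, 5, 6}; Eulerian path requires 0 or 2)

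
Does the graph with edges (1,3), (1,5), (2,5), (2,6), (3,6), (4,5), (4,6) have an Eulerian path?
Yes (the graph is connected and exactly 2 vertices have odd degree: {5, 6}; any Eulerian path must start and end at those)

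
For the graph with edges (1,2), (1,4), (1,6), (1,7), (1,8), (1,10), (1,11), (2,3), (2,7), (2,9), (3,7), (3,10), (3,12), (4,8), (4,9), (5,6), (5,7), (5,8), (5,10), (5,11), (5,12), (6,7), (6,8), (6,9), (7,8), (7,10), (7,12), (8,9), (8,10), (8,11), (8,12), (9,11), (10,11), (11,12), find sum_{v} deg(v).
68 (handshake: sum of degrees = 2|E| = 2 x 34 = 68)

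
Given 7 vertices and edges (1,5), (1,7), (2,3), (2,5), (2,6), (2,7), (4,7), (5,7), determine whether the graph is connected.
Yes (BFS from 1 visits [1, 5, 7, 2, 4, 3, 6] — all 7 vertices reached)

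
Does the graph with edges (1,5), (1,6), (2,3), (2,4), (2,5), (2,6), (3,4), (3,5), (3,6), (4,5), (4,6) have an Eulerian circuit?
Yes (the graph is connected and all 6 vertices have even degree)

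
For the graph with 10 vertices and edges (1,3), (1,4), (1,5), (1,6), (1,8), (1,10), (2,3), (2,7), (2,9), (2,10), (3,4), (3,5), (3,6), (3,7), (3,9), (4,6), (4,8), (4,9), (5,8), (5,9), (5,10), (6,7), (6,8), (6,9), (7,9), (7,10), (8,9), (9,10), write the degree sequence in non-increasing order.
[8, 7, 6, 6, 5, 5, 5, 5, 5, 4] (degrees: deg(1)=6, deg(2)=4, deg(3)=7, deg(4)=5, deg(5)=5, deg(6)=6, deg(7)=5, deg(8)=5, deg(9)=8, deg(10)=5)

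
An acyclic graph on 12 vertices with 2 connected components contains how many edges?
10 (Each of the 2 component trees on V_i vertices has V_i - 1 edges; summing gives V - C = 12 - 2 = 10)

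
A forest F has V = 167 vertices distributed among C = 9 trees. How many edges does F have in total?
158 (Each of the 9 component trees on V_i vertices has V_i - 1 edges; summing gives V - C = 167 - 9 = 158)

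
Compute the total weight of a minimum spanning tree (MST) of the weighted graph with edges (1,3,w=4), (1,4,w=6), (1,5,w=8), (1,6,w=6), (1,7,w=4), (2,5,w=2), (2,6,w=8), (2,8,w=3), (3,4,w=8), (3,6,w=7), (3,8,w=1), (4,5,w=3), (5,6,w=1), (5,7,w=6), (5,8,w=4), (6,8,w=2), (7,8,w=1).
14 (MST edges: (1,3,w=4), (2,5,w=2), (3,8,w=1), (4,5,w=3), (5,6,w=1), (6,8,w=2), (7,8,w=1); sum of weights 4 + 2 + 1 + 3 + 1 + 2 + 1 = 14)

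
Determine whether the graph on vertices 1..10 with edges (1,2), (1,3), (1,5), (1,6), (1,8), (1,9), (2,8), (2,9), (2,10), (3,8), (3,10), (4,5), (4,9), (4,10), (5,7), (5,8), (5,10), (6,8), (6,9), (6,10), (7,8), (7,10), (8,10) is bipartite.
No (odd cycle of length 3: 8 -> 1 -> 6 -> 8)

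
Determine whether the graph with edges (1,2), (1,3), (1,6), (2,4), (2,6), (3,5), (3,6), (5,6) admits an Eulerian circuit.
No (4 vertices have odd degree: {1, 2, 3, 4}; Eulerian circuit requires 0)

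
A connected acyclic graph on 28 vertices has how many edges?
27 (A tree on V vertices has V - 1 edges, so 28 - 1 = 27)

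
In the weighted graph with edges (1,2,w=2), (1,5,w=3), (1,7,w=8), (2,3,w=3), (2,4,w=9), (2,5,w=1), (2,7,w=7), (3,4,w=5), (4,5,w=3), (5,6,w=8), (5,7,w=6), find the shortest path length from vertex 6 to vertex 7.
14 (path: 6 -> 5 -> 7; weights 8 + 6 = 14)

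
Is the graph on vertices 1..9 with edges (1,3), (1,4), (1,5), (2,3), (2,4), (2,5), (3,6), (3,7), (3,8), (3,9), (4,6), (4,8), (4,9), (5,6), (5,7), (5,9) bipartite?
Yes. Partition: {1, 2, 6, 7, 8, 9}, {3, 4, 5}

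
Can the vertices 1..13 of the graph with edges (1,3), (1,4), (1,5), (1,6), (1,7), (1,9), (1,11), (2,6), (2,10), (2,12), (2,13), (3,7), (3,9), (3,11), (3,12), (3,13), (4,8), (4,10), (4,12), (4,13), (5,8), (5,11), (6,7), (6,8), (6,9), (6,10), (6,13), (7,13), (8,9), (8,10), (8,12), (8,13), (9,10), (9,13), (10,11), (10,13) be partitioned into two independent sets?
No (odd cycle of length 3: 11 -> 1 -> 3 -> 11)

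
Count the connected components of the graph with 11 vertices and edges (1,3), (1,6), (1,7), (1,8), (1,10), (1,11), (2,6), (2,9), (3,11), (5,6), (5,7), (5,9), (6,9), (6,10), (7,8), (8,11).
2 (components: {1, 2, 3, 5, 6, 7, 8, 9, 10, 11}, {4})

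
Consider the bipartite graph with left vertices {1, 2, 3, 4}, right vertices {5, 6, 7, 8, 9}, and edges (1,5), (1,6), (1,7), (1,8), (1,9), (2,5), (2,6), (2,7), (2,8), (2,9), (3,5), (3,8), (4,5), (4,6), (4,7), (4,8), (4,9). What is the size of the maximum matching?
4 (matching: (1,9), (2,6), (3,8), (4,7); upper bound min(|L|,|R|) = min(4,5) = 4)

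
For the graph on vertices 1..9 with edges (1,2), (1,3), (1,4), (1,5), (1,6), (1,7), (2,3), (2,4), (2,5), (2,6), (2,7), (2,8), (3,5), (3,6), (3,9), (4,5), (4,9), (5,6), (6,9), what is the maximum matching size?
4 (matching: (1,7), (2,8), (3,5), (6,9); upper bound floor(n/2) = floor(9/2) = 4)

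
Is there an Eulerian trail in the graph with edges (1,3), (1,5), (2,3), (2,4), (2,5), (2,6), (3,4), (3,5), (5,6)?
Yes — and in fact it has an Eulerian circuit (the graph is connected and all 6 vertices have even degree)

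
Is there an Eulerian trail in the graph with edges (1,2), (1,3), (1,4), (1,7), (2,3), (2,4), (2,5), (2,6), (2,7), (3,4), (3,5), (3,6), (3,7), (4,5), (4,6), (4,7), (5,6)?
Yes — and in fact it has an Eulerian circuit (the graph is connected and all 7 vertices have even degree)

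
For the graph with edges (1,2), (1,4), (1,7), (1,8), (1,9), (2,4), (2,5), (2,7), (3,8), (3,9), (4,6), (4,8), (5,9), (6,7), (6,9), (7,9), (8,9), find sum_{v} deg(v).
34 (handshake: sum of degrees = 2|E| = 2 x 17 = 34)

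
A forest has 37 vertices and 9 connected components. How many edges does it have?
28 (Each of the 9 component trees on V_i vertices has V_i - 1 edges; summing gives V - C = 37 - 9 = 28)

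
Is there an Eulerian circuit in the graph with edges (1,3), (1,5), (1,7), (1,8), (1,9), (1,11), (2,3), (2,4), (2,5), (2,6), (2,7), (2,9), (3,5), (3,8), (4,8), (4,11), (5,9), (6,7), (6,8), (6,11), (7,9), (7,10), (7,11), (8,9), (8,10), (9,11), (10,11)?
No (2 vertices have odd degree: {4, 10}; Eulerian circuit requires 0)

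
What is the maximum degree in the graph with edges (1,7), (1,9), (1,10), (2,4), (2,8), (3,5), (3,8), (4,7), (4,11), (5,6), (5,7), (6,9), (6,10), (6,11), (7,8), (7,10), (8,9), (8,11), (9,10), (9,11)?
5 (attained at vertices 7, 8, 9)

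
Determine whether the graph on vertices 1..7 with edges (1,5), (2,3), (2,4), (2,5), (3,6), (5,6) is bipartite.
Yes. Partition: {1, 2, 6, 7}, {3, 4, 5}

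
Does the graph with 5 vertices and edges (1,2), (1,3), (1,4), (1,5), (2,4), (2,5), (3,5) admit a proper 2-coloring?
No (odd cycle of length 3: 2 -> 1 -> 4 -> 2)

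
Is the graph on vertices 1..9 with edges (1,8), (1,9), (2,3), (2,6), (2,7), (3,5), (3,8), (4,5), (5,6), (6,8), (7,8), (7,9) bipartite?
Yes. Partition: {1, 3, 4, 6, 7}, {2, 5, 8, 9}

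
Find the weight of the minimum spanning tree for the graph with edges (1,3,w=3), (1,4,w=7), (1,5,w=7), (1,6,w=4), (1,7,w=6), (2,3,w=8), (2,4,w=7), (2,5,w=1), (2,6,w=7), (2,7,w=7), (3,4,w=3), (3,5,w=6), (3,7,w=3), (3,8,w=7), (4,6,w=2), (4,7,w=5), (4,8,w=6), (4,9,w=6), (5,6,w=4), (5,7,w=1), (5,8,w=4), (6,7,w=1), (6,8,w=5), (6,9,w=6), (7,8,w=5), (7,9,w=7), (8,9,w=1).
16 (MST edges: (1,3,w=3), (2,5,w=1), (3,4,w=3), (4,6,w=2), (5,7,w=1), (5,8,w=4), (6,7,w=1), (8,9,w=1); sum of weights 3 + 1 + 3 + 2 + 1 + 4 + 1 + 1 = 16)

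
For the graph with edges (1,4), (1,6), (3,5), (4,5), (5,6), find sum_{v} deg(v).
10 (handshake: sum of degrees = 2|E| = 2 x 5 = 10)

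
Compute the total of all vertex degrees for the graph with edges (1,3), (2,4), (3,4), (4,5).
8 (handshake: sum of degrees = 2|E| = 2 x 4 = 8)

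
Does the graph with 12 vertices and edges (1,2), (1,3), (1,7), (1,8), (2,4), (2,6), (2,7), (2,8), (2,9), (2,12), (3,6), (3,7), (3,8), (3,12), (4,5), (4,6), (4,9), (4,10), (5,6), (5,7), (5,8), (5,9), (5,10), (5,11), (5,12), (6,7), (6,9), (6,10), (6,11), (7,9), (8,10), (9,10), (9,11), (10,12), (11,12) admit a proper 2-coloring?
No (odd cycle of length 3: 7 -> 1 -> 2 -> 7)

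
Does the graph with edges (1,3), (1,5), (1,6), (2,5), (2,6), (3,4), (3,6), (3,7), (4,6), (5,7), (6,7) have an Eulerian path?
No (4 vertices have odd degree: {1, 5, 6, 7}; Eulerian path requires 0 or 2)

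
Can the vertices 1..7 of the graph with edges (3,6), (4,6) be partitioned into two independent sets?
Yes. Partition: {1, 2, 3, 4, 5, 7}, {6}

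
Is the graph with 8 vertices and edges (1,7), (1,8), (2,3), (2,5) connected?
No, it has 4 components: {1, 7, 8}, {2, 3, 5}, {4}, {6}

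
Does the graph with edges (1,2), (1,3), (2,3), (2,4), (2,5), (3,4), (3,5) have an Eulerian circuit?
Yes (the graph is connected and all 5 vertices have even degree)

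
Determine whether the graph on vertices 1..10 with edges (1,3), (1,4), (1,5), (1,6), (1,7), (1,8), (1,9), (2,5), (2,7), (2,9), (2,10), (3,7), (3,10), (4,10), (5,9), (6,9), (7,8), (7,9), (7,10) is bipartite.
No (odd cycle of length 3: 8 -> 1 -> 7 -> 8)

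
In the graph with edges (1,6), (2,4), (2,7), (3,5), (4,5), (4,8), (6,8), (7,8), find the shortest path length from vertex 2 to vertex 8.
2 (path: 2 -> 7 -> 8, 2 edges)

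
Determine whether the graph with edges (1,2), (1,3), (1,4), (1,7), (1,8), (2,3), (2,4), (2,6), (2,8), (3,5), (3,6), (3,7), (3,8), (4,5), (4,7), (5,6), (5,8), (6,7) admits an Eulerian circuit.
No (2 vertices have odd degree: {1, 2}; Eulerian circuit requires 0)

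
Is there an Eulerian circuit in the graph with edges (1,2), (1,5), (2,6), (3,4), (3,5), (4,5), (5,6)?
Yes (the graph is connected and all 6 vertices have even degree)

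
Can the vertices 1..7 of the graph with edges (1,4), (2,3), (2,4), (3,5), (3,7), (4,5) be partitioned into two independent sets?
Yes. Partition: {1, 2, 5, 6, 7}, {3, 4}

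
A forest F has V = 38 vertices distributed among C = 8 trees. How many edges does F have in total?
30 (Each of the 8 component trees on V_i vertices has V_i - 1 edges; summing gives V - C = 38 - 8 = 30)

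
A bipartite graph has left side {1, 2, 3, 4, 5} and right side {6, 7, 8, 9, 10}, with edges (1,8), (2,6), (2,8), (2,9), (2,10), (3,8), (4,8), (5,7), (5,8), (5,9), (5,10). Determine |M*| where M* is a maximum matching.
3 (matching: (1,8), (2,10), (5,9); upper bound min(|L|,|R|) = min(5,5) = 5)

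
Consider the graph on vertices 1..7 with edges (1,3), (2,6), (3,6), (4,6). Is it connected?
No, it has 3 components: {1, 2, 3, 4, 6}, {5}, {7}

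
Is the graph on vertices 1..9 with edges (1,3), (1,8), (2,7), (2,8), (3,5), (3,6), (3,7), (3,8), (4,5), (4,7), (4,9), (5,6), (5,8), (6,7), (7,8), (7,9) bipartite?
No (odd cycle of length 3: 8 -> 1 -> 3 -> 8)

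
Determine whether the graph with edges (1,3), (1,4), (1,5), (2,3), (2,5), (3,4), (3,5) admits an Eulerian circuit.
No (2 vertices have odd degree: {1, 5}; Eulerian circuit requires 0)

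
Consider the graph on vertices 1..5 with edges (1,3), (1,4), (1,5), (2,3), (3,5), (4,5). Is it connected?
Yes (BFS from 1 visits [1, 3, 4, 5, 2] — all 5 vertices reached)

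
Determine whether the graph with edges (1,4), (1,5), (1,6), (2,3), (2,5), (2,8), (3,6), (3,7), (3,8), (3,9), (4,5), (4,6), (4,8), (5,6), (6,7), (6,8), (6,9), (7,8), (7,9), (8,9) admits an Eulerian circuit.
No (4 vertices have odd degree: {1, 2, 3, 6}; Eulerian circuit requires 0)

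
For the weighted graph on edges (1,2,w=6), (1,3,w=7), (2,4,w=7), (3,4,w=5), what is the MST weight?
18 (MST edges: (1,2,w=6), (1,3,w=7), (3,4,w=5); sum of weights 6 + 7 + 5 = 18)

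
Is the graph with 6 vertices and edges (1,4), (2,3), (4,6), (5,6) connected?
No, it has 2 components: {1, 4, 5, 6}, {2, 3}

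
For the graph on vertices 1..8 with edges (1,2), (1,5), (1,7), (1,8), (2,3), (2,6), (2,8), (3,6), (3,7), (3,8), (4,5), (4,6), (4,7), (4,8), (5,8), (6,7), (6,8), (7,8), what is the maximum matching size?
4 (matching: (1,7), (2,3), (4,5), (6,8); upper bound floor(n/2) = floor(8/2) = 4)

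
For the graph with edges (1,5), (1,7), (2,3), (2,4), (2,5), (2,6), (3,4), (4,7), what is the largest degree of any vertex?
4 (attained at vertex 2)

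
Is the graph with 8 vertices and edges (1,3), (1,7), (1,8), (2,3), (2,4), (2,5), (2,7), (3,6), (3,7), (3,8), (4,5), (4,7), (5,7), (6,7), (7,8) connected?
Yes (BFS from 1 visits [1, 3, 7, 8, 2, 6, 4, 5] — all 8 vertices reached)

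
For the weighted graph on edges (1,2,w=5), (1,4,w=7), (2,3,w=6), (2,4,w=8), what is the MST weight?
18 (MST edges: (1,2,w=5), (1,4,w=7), (2,3,w=6); sum of weights 5 + 7 + 6 = 18)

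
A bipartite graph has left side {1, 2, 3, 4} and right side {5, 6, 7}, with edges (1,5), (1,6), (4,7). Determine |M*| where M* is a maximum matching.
2 (matching: (1,6), (4,7); upper bound min(|L|,|R|) = min(4,3) = 3)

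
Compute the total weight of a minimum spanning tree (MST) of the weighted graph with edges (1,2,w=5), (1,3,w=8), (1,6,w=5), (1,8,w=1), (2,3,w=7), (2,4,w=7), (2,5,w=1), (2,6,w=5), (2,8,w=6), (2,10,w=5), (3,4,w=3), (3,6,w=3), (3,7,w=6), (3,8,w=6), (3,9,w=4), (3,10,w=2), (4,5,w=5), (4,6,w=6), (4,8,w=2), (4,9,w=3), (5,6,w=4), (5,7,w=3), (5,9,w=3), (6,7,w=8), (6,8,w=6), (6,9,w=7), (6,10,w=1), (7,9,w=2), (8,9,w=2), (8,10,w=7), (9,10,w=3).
17 (MST edges: (1,8,w=1), (2,5,w=1), (3,4,w=3), (3,10,w=2), (4,8,w=2), (5,9,w=3), (6,10,w=1), (7,9,w=2), (8,9,w=2); sum of weights 1 + 1 + 3 + 2 + 2 + 3 + 1 + 2 + 2 = 17)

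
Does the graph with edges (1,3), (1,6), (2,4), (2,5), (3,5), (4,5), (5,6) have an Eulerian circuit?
Yes (the graph is connected and all 6 vertices have even degree)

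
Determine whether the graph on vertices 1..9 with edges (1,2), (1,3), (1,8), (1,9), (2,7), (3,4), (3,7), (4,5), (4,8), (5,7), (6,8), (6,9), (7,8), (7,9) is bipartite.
Yes. Partition: {1, 4, 6, 7}, {2, 3, 5, 8, 9}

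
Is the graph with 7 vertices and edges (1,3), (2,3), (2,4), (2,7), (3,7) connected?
No, it has 3 components: {1, 2, 3, 4, 7}, {5}, {6}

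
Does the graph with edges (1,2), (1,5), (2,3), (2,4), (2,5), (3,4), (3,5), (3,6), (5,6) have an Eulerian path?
Yes — and in fact it has an Eulerian circuit (the graph is connected and all 6 vertices have even degree)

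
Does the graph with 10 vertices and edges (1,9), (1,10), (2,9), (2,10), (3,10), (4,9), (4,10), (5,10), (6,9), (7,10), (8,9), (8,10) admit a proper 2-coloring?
Yes. Partition: {1, 2, 3, 4, 5, 6, 7, 8}, {9, 10}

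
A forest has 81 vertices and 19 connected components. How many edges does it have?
62 (Each of the 19 component trees on V_i vertices has V_i - 1 edges; summing gives V - C = 81 - 19 = 62)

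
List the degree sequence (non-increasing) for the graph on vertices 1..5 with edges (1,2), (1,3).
[2, 1, 1, 0, 0] (degrees: deg(1)=2, deg(2)=1, deg(3)=1, deg(4)=0, deg(5)=0)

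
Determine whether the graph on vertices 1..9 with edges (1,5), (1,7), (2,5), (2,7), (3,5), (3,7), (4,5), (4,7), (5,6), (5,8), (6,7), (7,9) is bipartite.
Yes. Partition: {1, 2, 3, 4, 6, 8, 9}, {5, 7}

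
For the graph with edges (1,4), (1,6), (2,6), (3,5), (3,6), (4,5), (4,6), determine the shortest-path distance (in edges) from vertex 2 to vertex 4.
2 (path: 2 -> 6 -> 4, 2 edges)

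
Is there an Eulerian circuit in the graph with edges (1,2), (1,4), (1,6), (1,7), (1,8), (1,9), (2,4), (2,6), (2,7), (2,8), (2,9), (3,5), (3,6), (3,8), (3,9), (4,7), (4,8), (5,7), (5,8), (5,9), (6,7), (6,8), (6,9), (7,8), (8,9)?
Yes (the graph is connected and all 9 vertices have even degree)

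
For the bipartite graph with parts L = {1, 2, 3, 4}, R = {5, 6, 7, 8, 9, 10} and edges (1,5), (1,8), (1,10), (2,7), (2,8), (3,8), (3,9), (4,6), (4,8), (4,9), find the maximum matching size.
4 (matching: (1,10), (2,7), (3,9), (4,8); upper bound min(|L|,|R|) = min(4,6) = 4)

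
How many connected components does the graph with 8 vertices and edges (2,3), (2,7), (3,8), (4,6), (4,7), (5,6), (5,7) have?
2 (components: {1}, {2, 3, 4, 5, 6, 7, 8})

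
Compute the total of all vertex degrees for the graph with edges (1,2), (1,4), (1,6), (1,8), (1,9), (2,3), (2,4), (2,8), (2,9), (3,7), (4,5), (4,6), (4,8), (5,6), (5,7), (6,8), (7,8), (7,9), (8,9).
38 (handshake: sum of degrees = 2|E| = 2 x 19 = 38)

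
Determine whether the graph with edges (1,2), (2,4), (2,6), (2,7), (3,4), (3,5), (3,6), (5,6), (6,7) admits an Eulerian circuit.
No (2 vertices have odd degree: {1, 3}; Eulerian circuit requires 0)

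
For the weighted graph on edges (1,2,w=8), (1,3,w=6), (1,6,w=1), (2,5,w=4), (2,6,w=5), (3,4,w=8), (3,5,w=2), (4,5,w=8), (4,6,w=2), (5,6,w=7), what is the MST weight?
14 (MST edges: (1,6,w=1), (2,5,w=4), (2,6,w=5), (3,5,w=2), (4,6,w=2); sum of weights 1 + 4 + 5 + 2 + 2 = 14)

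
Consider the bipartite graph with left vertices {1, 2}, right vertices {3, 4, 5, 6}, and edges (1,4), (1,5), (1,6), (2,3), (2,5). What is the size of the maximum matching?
2 (matching: (1,6), (2,5); upper bound min(|L|,|R|) = min(2,4) = 2)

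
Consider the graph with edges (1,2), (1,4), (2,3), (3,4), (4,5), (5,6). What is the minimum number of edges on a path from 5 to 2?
3 (path: 5 -> 4 -> 3 -> 2, 3 edges)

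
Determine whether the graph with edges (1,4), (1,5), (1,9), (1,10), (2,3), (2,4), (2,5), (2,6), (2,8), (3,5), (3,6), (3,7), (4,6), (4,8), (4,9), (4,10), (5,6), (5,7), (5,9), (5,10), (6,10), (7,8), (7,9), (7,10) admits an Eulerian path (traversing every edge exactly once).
No (6 vertices have odd degree: {2, 5, 6, 7, 8, 10}; Eulerian path requires 0 or 2)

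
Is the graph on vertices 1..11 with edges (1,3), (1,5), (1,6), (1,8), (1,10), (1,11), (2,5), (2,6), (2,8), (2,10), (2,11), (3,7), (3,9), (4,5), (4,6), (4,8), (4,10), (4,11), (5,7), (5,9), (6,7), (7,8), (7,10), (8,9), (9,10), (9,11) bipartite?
Yes. Partition: {1, 2, 4, 7, 9}, {3, 5, 6, 8, 10, 11}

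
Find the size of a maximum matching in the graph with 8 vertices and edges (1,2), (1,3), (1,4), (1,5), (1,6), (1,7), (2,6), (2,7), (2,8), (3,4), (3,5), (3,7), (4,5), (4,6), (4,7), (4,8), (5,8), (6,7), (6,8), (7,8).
4 (matching: (1,7), (2,6), (3,5), (4,8); upper bound floor(n/2) = floor(8/2) = 4)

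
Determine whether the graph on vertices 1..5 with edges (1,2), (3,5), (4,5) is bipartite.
Yes. Partition: {1, 3, 4}, {2, 5}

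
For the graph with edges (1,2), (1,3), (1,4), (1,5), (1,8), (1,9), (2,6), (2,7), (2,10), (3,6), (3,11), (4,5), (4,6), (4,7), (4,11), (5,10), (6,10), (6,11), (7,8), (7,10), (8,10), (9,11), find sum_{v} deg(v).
44 (handshake: sum of degrees = 2|E| = 2 x 22 = 44)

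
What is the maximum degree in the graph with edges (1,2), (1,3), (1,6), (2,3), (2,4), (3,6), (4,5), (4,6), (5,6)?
4 (attained at vertex 6)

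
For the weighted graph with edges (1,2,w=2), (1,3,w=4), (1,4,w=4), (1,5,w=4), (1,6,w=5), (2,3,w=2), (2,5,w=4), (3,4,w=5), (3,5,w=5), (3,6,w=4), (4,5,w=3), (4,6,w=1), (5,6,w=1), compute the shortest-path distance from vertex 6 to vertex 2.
5 (path: 6 -> 5 -> 2; weights 1 + 4 = 5)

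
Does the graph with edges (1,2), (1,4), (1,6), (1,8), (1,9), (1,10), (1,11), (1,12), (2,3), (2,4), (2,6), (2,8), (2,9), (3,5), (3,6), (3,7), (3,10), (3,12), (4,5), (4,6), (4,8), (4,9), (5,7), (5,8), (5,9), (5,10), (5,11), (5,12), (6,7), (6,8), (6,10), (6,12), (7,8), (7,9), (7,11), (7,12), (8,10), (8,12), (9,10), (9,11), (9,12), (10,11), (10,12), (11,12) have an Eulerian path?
Yes (the graph is connected and exactly 2 vertices have odd degree: {7, 12}; any Eulerian path must start and end at those)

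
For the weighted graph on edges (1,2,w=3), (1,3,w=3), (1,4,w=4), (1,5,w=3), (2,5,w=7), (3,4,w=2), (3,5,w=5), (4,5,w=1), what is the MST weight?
9 (MST edges: (1,2,w=3), (1,3,w=3), (3,4,w=2), (4,5,w=1); sum of weights 3 + 3 + 2 + 1 = 9)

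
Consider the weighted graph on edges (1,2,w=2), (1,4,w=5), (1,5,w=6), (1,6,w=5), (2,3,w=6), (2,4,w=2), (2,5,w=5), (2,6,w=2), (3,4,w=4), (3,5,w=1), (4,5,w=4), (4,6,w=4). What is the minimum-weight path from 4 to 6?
4 (path: 4 -> 6; weights 4 = 4)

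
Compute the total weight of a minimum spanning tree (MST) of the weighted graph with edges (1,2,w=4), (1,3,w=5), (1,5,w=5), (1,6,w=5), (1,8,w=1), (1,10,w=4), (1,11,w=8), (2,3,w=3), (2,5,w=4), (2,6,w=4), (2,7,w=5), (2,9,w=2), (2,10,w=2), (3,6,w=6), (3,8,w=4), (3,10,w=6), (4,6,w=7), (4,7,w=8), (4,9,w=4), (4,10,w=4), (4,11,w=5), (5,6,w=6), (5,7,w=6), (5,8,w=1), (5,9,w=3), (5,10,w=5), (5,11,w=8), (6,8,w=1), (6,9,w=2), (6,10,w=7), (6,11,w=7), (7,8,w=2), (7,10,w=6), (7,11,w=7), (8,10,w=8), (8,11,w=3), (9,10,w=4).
21 (MST edges: (1,8,w=1), (2,3,w=3), (2,9,w=2), (2,10,w=2), (4,9,w=4), (5,8,w=1), (6,8,w=1), (6,9,w=2), (7,8,w=2), (8,11,w=3); sum of weights 1 + 3 + 2 + 2 + 4 + 1 + 1 + 2 + 2 + 3 = 21)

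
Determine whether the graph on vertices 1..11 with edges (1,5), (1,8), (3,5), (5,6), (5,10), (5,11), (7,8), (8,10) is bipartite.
Yes. Partition: {1, 2, 3, 4, 6, 7, 9, 10, 11}, {5, 8}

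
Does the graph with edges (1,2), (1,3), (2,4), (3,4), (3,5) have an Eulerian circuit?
No (2 vertices have odd degree: {3, 5}; Eulerian circuit requires 0)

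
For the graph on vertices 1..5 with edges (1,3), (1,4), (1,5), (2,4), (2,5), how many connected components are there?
1 (components: {1, 2, 3, 4, 5})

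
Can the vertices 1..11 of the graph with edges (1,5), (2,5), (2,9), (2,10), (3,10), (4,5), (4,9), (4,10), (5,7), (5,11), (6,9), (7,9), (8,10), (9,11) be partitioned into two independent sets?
Yes. Partition: {1, 2, 3, 4, 6, 7, 8, 11}, {5, 9, 10}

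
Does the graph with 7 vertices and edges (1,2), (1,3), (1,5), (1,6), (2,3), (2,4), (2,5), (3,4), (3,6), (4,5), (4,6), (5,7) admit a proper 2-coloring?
No (odd cycle of length 3: 3 -> 1 -> 2 -> 3)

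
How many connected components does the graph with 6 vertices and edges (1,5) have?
5 (components: {1, 5}, {2}, {3}, {4}, {6})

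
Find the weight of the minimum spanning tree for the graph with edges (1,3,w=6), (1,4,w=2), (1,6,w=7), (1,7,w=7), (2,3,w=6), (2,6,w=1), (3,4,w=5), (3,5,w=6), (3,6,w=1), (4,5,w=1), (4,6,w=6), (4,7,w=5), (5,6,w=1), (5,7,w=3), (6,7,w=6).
9 (MST edges: (1,4,w=2), (2,6,w=1), (3,6,w=1), (4,5,w=1), (5,6,w=1), (5,7,w=3); sum of weights 2 + 1 + 1 + 1 + 1 + 3 = 9)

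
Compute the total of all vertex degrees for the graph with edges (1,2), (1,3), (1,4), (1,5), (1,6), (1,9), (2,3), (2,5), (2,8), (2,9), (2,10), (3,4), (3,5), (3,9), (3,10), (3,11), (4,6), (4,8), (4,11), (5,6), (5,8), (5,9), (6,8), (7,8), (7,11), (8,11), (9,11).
54 (handshake: sum of degrees = 2|E| = 2 x 27 = 54)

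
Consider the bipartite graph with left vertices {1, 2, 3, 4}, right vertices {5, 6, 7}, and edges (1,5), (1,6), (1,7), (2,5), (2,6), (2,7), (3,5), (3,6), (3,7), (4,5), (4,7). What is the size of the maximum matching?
3 (matching: (1,7), (2,6), (3,5); upper bound min(|L|,|R|) = min(4,3) = 3)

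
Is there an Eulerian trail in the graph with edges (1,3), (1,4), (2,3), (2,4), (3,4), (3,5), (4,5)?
Yes — and in fact it has an Eulerian circuit (the graph is connected and all 5 vertices have even degree)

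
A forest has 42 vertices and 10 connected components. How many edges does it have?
32 (Each of the 10 component trees on V_i vertices has V_i - 1 edges; summing gives V - C = 42 - 10 = 32)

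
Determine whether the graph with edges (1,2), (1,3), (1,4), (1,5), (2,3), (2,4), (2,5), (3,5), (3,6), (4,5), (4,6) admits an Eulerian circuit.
Yes (the graph is connected and all 6 vertices have even degree)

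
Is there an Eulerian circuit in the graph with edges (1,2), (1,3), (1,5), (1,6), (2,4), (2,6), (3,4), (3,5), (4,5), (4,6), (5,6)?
No (2 vertices have odd degree: {2, 3}; Eulerian circuit requires 0)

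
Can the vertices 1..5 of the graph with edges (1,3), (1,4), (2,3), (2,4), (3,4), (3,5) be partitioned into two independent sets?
No (odd cycle of length 3: 3 -> 1 -> 4 -> 3)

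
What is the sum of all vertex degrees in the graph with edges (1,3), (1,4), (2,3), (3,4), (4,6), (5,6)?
12 (handshake: sum of degrees = 2|E| = 2 x 6 = 12)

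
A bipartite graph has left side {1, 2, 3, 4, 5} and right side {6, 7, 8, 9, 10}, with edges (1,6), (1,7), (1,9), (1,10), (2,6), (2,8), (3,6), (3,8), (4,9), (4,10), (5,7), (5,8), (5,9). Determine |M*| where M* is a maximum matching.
5 (matching: (1,10), (2,8), (3,6), (4,9), (5,7); upper bound min(|L|,|R|) = min(5,5) = 5)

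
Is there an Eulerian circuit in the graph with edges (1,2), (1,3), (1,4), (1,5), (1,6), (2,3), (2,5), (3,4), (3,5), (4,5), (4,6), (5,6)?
No (4 vertices have odd degree: {1, 2, 5, 6}; Eulerian circuit requires 0)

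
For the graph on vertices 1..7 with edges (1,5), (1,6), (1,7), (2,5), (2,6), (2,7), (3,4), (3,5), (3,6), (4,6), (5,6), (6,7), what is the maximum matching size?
3 (matching: (1,7), (3,5), (4,6); upper bound floor(n/2) = floor(7/2) = 3)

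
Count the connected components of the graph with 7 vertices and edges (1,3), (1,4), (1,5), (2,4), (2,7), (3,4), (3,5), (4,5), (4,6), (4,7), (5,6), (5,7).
1 (components: {1, 2, 3, 4, 5, 6, 7})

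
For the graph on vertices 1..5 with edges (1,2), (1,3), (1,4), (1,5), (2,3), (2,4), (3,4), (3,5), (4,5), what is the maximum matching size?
2 (matching: (1,5), (2,4); upper bound floor(n/2) = floor(5/2) = 2)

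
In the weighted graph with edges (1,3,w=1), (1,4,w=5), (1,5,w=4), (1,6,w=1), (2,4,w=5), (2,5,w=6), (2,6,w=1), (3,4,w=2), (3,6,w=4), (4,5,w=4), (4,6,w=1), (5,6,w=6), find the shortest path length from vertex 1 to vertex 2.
2 (path: 1 -> 6 -> 2; weights 1 + 1 = 2)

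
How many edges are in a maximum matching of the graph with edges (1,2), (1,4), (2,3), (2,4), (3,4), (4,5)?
2 (matching: (2,3), (4,5); upper bound floor(n/2) = floor(5/2) = 2)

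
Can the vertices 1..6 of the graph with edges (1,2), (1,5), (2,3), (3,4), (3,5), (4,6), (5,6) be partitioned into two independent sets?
Yes. Partition: {1, 3, 6}, {2, 4, 5}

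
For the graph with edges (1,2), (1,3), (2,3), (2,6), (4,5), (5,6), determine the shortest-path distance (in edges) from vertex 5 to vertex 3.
3 (path: 5 -> 6 -> 2 -> 3, 3 edges)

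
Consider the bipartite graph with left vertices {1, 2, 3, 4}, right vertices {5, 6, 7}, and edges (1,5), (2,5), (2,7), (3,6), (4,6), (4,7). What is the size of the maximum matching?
3 (matching: (1,5), (2,7), (3,6); upper bound min(|L|,|R|) = min(4,3) = 3)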